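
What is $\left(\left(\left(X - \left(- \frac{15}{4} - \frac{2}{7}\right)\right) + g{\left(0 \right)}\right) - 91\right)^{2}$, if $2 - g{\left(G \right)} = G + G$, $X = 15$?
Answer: $\frac{3837681}{784} \approx 4895.0$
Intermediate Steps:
$g{\left(G \right)} = 2 - 2 G$ ($g{\left(G \right)} = 2 - \left(G + G\right) = 2 - 2 G$)
$\left(\left(\left(X - \left(- \frac{15}{4} - \frac{2}{7}\right)\right) + g{\left(0 \right)}\right) - 91\right)^{2} = \left(\left(\left(15 - \left(- \frac{15}{4} - \frac{2}{7}\right)\right) + \left(2 - 0\right)\right) - 91\right)^{2} = \left(\left(\left(15 - - \frac{113}{28}\right) + \left(2 + 0\right)\right) - 91\right)^{2} = \left(\left(\left(15 + \left(\frac{2}{7} + \frac{15}{4}\right)\right) + 2\right) - 91\right)^{2} = \left(\left(\left(15 + \frac{113}{28}\right) + 2\right) - 91\right)^{2} = \left(\left(\frac{533}{28} + 2\right) - 91\right)^{2} = \left(\frac{589}{28} - 91\right)^{2} = \left(- \frac{1959}{28}\right)^{2} = \frac{3837681}{784}$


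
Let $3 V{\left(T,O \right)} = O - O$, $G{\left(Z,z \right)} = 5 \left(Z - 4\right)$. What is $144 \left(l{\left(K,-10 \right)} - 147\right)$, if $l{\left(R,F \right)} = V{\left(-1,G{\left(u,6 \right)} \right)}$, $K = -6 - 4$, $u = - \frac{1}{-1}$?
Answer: $-21168$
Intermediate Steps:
$u = 1$ ($u = \left(-1\right) \left(-1\right) = 1$)
$G{\left(Z,z \right)} = -20 + 5 Z$ ($G{\left(Z,z \right)} = 5 \left(-4 + Z\right) = -20 + 5 Z$)
$K = -10$ ($K = -6 - 4 = -10$)
$V{\left(T,O \right)} = 0$ ($V{\left(T,O \right)} = \frac{O - O}{3} = \frac{1}{3} \cdot 0 = 0$)
$l{\left(R,F \right)} = 0$
$144 \left(l{\left(K,-10 \right)} - 147\right) = 144 \left(0 - 147\right) = 144 \left(-147\right) = -21168$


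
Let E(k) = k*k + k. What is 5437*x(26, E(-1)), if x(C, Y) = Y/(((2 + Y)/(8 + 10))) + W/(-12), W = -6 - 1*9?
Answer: 27185/4 ≈ 6796.3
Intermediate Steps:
E(k) = k + k² (E(k) = k² + k = k + k²)
W = -15 (W = -6 - 9 = -15)
x(C, Y) = 5/4 + Y/(⅑ + Y/18) (x(C, Y) = Y/(((2 + Y)/(8 + 10))) - 15/(-12) = Y/(((2 + Y)/18)) - 15*(-1/12) = Y/(((2 + Y)*(1/18))) + 5/4 = Y/(⅑ + Y/18) + 5/4 = 5/4 + Y/(⅑ + Y/18))
5437*x(26, E(-1)) = 5437*((10 + 77*(-(1 - 1)))/(4*(2 - (1 - 1)))) = 5437*((10 + 77*(-1*0))/(4*(2 - 1*0))) = 5437*((10 + 77*0)/(4*(2 + 0))) = 5437*((¼)*(10 + 0)/2) = 5437*((¼)*(½)*10) = 5437*(5/4) = 27185/4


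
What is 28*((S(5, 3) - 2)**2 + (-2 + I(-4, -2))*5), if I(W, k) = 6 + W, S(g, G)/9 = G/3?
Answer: 1372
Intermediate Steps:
S(g, G) = 3*G (S(g, G) = 9*(G/3) = 3*G)
28*((S(5, 3) - 2)**2 + (-2 + I(-4, -2))*5) = 28*((3*3 - 2)**2 + (-2 + (6 - 4))*5) = 28*((9 - 2)**2 + (-2 + 2)*5) = 28*(7**2 + 0*5) = 28*(49 + 0) = 28*49 = 1372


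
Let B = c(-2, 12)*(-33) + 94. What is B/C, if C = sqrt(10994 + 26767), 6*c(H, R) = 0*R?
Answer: 94*sqrt(37761)/37761 ≈ 0.48373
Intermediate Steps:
c(H, R) = 0 (c(H, R) = (0*R)/6 = (1/6)*0 = 0)
C = sqrt(37761) ≈ 194.32
B = 94 (B = 0*(-33) + 94 = 0 + 94 = 94)
B/C = 94/(sqrt(37761)) = 94*(sqrt(37761)/37761) = 94*sqrt(37761)/37761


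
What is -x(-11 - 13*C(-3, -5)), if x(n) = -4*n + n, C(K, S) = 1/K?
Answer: -20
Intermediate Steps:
x(n) = -3*n
-x(-11 - 13*C(-3, -5)) = -(-3)*(-11 - 13/(-3)) = -(-3)*(-11 - 13*(-⅓)) = -(-3)*(-11 + 13/3) = -(-3)*(-20)/3 = -1*20 = -20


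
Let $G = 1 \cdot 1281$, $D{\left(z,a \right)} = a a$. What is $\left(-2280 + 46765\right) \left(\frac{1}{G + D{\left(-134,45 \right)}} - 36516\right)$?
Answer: $- \frac{5370313499075}{3306} \approx -1.6244 \cdot 10^{9}$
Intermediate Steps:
$D{\left(z,a \right)} = a^{2}$
$G = 1281$
$\left(-2280 + 46765\right) \left(\frac{1}{G + D{\left(-134,45 \right)}} - 36516\right) = \left(-2280 + 46765\right) \left(\frac{1}{1281 + 45^{2}} - 36516\right) = 44485 \left(\frac{1}{1281 + 2025} - 36516\right) = 44485 \left(\frac{1}{3306} - 36516\right) = 44485 \left(- \frac{120721895}{3306}\right) = - \frac{5370313499075}{3306}$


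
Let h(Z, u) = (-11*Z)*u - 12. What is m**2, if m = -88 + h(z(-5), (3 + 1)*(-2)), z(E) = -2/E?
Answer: 104976/25 ≈ 4199.0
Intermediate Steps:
h(Z, u) = -12 - 11*Z*u (h(Z, u) = -11*Z*u - 12 = -12 - 11*Z*u)
m = -324/5 (m = -88 + (-12 - 11*(-2/(-5))*(3 + 1)*(-2)) = -88 + (-12 - 11*(-2*(-1/5))*4*(-2)) = -88 + (-12 - 11*2/5*(-8)) = -88 + (-12 + 176/5) = -88 + 116/5 = -324/5 ≈ -64.800)
m**2 = (-324/5)**2 = 104976/25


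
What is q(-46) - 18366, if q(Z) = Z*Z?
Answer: -16250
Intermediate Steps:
q(Z) = Z**2
q(-46) - 18366 = (-46)**2 - 18366 = 2116 - 18366 = -16250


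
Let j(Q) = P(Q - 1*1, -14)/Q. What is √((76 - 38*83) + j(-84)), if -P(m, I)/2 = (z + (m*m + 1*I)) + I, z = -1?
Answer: 4*I*√1635/3 ≈ 53.914*I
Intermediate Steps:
P(m, I) = 2 - 4*I - 2*m² (P(m, I) = -2*((-1 + (m*m + 1*I)) + I) = -2*((-1 + (m² + I)) + I) = -2*((-1 + (I + m²)) + I) = -2*((-1 + I + m²) + I) = -2*(-1 + m² + 2*I) = 2 - 4*I - 2*m²)
j(Q) = (58 - 2*(-1 + Q)²)/Q (j(Q) = (2 - 4*(-14) - 2*(Q - 1*1)²)/Q = (2 + 56 - 2*(Q - 1)²)/Q = (2 + 56 - 2*(-1 + Q)²)/Q = (58 - 2*(-1 + Q)²)/Q)
√((76 - 38*83) + j(-84)) = √((76 - 38*83) + 2*(29 - (-1 - 84)²)/(-84)) = √((76 - 3154) + 2*(-1/84)*(29 - 1*(-85)²)) = √(-3078 + 2*(-1/84)*(29 - 1*7225)) = √(-3078 + 2*(-1/84)*(29 - 7225)) = √(-3078 + 2*(-1/84)*(-7196)) = √(-3078 + 514/3) = √(-8720/3) = 4*I*√1635/3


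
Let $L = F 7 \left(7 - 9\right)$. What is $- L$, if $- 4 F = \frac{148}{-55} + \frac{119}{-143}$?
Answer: $\frac{1603}{130} \approx 12.331$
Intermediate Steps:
$F = \frac{229}{260}$ ($F = - \frac{\frac{148}{-55} + \frac{119}{-143}}{4} = - \frac{148 \left(- \frac{1}{55}\right) + 119 \left(- \frac{1}{143}\right)}{4} = - \frac{- \frac{148}{55} - \frac{119}{143}}{4} = \left(- \frac{1}{4}\right) \left(- \frac{229}{65}\right) = \frac{229}{260} \approx 0.88077$)
$L = - \frac{1603}{130}$ ($L = \frac{229 \cdot 7 \left(7 - 9\right)}{260} = \frac{229 \cdot 7 \left(-2\right)}{260} = \frac{229}{260} \left(-14\right) = - \frac{1603}{130} \approx -12.331$)
$- L = \left(-1\right) \left(- \frac{1603}{130}\right) = \frac{1603}{130}$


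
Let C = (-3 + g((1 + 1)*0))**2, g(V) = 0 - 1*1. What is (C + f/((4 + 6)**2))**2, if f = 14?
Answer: 651249/2500 ≈ 260.50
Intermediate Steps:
g(V) = -1 (g(V) = 0 - 1 = -1)
C = 16 (C = (-3 - 1)**2 = (-4)**2 = 16)
(C + f/((4 + 6)**2))**2 = (16 + 14/((4 + 6)**2))**2 = (16 + 14/(10**2))**2 = (16 + 14/100)**2 = (16 + 14*(1/100))**2 = (16 + 7/50)**2 = (807/50)**2 = 651249/2500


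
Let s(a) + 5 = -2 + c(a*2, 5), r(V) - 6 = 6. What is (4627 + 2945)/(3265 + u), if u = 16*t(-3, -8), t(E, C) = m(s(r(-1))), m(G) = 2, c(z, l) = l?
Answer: 2524/1099 ≈ 2.2966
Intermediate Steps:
r(V) = 12 (r(V) = 6 + 6 = 12)
s(a) = -2 (s(a) = -5 + (-2 + 5) = -5 + 3 = -2)
t(E, C) = 2
u = 32 (u = 16*2 = 32)
(4627 + 2945)/(3265 + u) = (4627 + 2945)/(3265 + 32) = 7572/3297 = 7572*(1/3297) = 2524/1099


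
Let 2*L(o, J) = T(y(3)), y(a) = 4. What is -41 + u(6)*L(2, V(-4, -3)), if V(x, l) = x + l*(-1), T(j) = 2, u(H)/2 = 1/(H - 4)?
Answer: -40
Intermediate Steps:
u(H) = 2/(-4 + H) (u(H) = 2/(H - 4) = 2/(-4 + H))
V(x, l) = x - l
L(o, J) = 1 (L(o, J) = (½)*2 = 1)
-41 + u(6)*L(2, V(-4, -3)) = -41 + (2/(-4 + 6))*1 = -41 + (2/2)*1 = -41 + (2*(½))*1 = -41 + 1*1 = -41 + 1 = -40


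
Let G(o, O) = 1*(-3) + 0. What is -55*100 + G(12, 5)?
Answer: -5503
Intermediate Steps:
G(o, O) = -3 (G(o, O) = -3 + 0 = -3)
-55*100 + G(12, 5) = -55*100 - 3 = -5500 - 3 = -5503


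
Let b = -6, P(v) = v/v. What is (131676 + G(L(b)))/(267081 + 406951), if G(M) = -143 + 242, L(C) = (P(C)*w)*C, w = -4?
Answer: 131775/674032 ≈ 0.19550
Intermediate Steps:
P(v) = 1
L(C) = -4*C (L(C) = (1*(-4))*C = -4*C)
G(M) = 99
(131676 + G(L(b)))/(267081 + 406951) = (131676 + 99)/(267081 + 406951) = 131775/674032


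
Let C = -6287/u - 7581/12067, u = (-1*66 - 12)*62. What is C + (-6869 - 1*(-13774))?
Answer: 402987466373/58356012 ≈ 6905.7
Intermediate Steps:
u = -4836 (u = (-66 - 12)*62 = -78*62 = -4836)
C = 39203513/58356012 (C = -6287/(-4836) - 7581/12067 = -6287*(-1/4836) - 7581*1/12067 = 6287/4836 - 7581/12067 = 39203513/58356012 ≈ 0.67180)
C + (-6869 - 1*(-13774)) = 39203513/58356012 + (-6869 - 1*(-13774)) = 39203513/58356012 + (-6869 + 13774) = 39203513/58356012 + 6905 = 402987466373/58356012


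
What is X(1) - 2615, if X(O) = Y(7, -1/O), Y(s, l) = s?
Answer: -2608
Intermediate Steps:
X(O) = 7
X(1) - 2615 = 7 - 2615 = -2608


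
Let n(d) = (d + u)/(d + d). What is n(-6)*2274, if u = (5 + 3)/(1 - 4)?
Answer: 4927/3 ≈ 1642.3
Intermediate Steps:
u = -8/3 (u = 8/(-3) = 8*(-⅓) = -8/3 ≈ -2.6667)
n(d) = (-8/3 + d)/(2*d) (n(d) = (d - 8/3)/(d + d) = (-8/3 + d)/((2*d)) = (-8/3 + d)*(1/(2*d)) = (-8/3 + d)/(2*d))
n(-6)*2274 = ((⅙)*(-8 + 3*(-6))/(-6))*2274 = ((⅙)*(-⅙)*(-8 - 18))*2274 = ((⅙)*(-⅙)*(-26))*2274 = (13/18)*2274 = 4927/3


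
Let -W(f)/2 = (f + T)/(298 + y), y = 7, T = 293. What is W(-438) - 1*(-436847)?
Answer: 26647725/61 ≈ 4.3685e+5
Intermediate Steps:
W(f) = -586/305 - 2*f/305 (W(f) = -2*(f + 293)/(298 + 7) = -2*(293 + f)/305 = -2*(293/305 + f/305) = -586/305 - 2*f/305)
W(-438) - 1*(-436847) = (-586/305 - 2/305*(-438)) - 1*(-436847) = (-586/305 + 876/305) + 436847 = 58/61 + 436847 = 26647725/61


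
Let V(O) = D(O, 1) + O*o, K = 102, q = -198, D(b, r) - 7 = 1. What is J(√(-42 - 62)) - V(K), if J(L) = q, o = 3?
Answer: -512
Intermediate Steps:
D(b, r) = 8 (D(b, r) = 7 + 1 = 8)
J(L) = -198
V(O) = 8 + 3*O (V(O) = 8 + O*3 = 8 + 3*O)
J(√(-42 - 62)) - V(K) = -198 - (8 + 3*102) = -198 - (8 + 306) = -198 - 1*314 = -198 - 314 = -512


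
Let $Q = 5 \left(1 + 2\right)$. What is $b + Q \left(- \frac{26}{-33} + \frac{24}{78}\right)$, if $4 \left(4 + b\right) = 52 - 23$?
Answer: $\frac{11259}{572} \approx 19.684$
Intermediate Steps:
$b = \frac{13}{4}$ ($b = -4 + \frac{52 - 23}{4} = -4 + \frac{1}{4} \cdot 29 = -4 + \frac{29}{4} = \frac{13}{4} \approx 3.25$)
$Q = 15$ ($Q = 5 \cdot 3 = 15$)
$b + Q \left(- \frac{26}{-33} + \frac{24}{78}\right) = \frac{13}{4} + 15 \left(- \frac{26}{-33} + \frac{24}{78}\right) = \frac{13}{4} + 15 \left(\left(-26\right) \left(- \frac{1}{33}\right) + 24 \cdot \frac{1}{78}\right) = \frac{13}{4} + 15 \left(\frac{26}{33} + \frac{4}{13}\right) = \frac{13}{4} + 15 \cdot \frac{470}{429} = \frac{13}{4} + \frac{2350}{143} = \frac{11259}{572}$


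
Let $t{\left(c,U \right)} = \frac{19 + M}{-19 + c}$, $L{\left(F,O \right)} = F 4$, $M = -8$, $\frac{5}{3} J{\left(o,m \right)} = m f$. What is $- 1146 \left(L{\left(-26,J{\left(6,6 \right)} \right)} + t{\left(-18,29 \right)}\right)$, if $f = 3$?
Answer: $\frac{4422414}{37} \approx 1.1952 \cdot 10^{5}$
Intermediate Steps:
$J{\left(o,m \right)} = \frac{9 m}{5}$ ($J{\left(o,m \right)} = \frac{3 m 3}{5} = \frac{3 \cdot 3 m}{5} = \frac{9 m}{5}$)
$L{\left(F,O \right)} = 4 F$
$t{\left(c,U \right)} = \frac{11}{-19 + c}$ ($t{\left(c,U \right)} = \frac{19 - 8}{-19 + c} = \frac{11}{-19 + c}$)
$- 1146 \left(L{\left(-26,J{\left(6,6 \right)} \right)} + t{\left(-18,29 \right)}\right) = - 1146 \left(4 \left(-26\right) + \frac{11}{-19 - 18}\right) = - 1146 \left(-104 + \frac{11}{-37}\right) = - 1146 \left(-104 + 11 \left(- \frac{1}{37}\right)\right) = - 1146 \left(-104 - \frac{11}{37}\right) = \left(-1146\right) \left(- \frac{3859}{37}\right) = \frac{4422414}{37}$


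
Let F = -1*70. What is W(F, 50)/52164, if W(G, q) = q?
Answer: 25/26082 ≈ 0.00095852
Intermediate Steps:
F = -70
W(F, 50)/52164 = 50/52164 = 50*(1/52164) = 25/26082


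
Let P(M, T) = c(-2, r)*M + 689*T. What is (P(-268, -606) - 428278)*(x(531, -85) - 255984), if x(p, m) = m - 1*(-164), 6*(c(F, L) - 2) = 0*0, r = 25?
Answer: 216584684940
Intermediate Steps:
c(F, L) = 2 (c(F, L) = 2 + (0*0)/6 = 2 + (⅙)*0 = 2 + 0 = 2)
x(p, m) = 164 + m (x(p, m) = m + 164 = 164 + m)
P(M, T) = 2*M + 689*T
(P(-268, -606) - 428278)*(x(531, -85) - 255984) = ((2*(-268) + 689*(-606)) - 428278)*((164 - 85) - 255984) = ((-536 - 417534) - 428278)*(79 - 255984) = (-418070 - 428278)*(-255905) = -846348*(-255905) = 216584684940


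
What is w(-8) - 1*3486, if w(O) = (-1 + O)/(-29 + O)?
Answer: -128973/37 ≈ -3485.8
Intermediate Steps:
w(O) = (-1 + O)/(-29 + O)
w(-8) - 1*3486 = (-1 - 8)/(-29 - 8) - 1*3486 = -9/(-37) - 3486 = -1/37*(-9) - 3486 = 9/37 - 3486 = -128973/37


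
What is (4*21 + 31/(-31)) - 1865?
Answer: -1782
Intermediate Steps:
(4*21 + 31/(-31)) - 1865 = (84 + 31*(-1/31)) - 1865 = (84 - 1) - 1865 = 83 - 1865 = -1782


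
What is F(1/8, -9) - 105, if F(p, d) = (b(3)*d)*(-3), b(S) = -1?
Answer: -132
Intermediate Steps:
F(p, d) = 3*d (F(p, d) = -d*(-3) = 3*d)
F(1/8, -9) - 105 = 3*(-9) - 105 = -27 - 105 = -132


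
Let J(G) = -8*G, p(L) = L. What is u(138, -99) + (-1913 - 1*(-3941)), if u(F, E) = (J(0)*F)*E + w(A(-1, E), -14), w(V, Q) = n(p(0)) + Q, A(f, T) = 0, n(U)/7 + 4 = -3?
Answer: 1965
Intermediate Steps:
n(U) = -49 (n(U) = -28 + 7*(-3) = -28 - 21 = -49)
w(V, Q) = -49 + Q
u(F, E) = -63 (u(F, E) = ((-8*0)*F)*E + (-49 - 14) = (0*F)*E - 63 = 0*E - 63 = 0 - 63 = -63)
u(138, -99) + (-1913 - 1*(-3941)) = -63 + (-1913 - 1*(-3941)) = -63 + (-1913 + 3941) = -63 + 2028 = 1965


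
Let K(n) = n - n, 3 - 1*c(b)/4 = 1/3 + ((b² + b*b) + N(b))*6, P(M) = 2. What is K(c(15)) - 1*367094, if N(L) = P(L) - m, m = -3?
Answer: -367094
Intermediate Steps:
N(L) = 5 (N(L) = 2 - 1*(-3) = 2 + 3 = 5)
c(b) = -328/3 - 48*b² (c(b) = 12 - 4*(1/3 + ((b² + b*b) + 5)*6) = 12 - 4*(⅓ + ((b² + b²) + 5)*6) = 12 - 4*(⅓ + (2*b² + 5)*6) = 12 - 4*(⅓ + (5 + 2*b²)*6) = 12 - 4*(⅓ + (30 + 12*b²)) = 12 - 4*(91/3 + 12*b²) = 12 + (-364/3 - 48*b²) = -328/3 - 48*b²)
K(n) = 0
K(c(15)) - 1*367094 = 0 - 1*367094 = 0 - 367094 = -367094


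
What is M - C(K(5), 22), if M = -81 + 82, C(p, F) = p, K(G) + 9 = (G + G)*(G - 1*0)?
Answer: -40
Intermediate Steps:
K(G) = -9 + 2*G**2 (K(G) = -9 + (G + G)*(G - 1*0) = -9 + (2*G)*(G + 0) = -9 + (2*G)*G = -9 + 2*G**2)
M = 1
M - C(K(5), 22) = 1 - (-9 + 2*5**2) = 1 - (-9 + 2*25) = 1 - (-9 + 50) = 1 - 1*41 = 1 - 41 = -40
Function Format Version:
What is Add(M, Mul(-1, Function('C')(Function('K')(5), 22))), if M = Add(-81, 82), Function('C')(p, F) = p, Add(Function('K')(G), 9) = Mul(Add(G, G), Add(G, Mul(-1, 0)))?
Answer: -40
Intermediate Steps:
Function('K')(G) = Add(-9, Mul(2, Pow(G, 2))) (Function('K')(G) = Add(-9, Mul(Add(G, G), Add(G, Mul(-1, 0)))) = Add(-9, Mul(Mul(2, G), Add(G, 0))) = Add(-9, Mul(Mul(2, G), G)) = Add(-9, Mul(2, Pow(G, 2))))
M = 1
Add(M, Mul(-1, Function('C')(Function('K')(5), 22))) = Add(1, Mul(-1, Add(-9, Mul(2, Pow(5, 2))))) = Add(1, Mul(-1, Add(-9, Mul(2, 25)))) = Add(1, Mul(-1, Add(-9, 50))) = Add(1, Mul(-1, 41)) = Add(1, -41) = -40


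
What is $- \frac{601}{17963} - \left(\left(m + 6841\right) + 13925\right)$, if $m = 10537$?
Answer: $- \frac{562296390}{17963} \approx -31303.0$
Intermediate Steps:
$- \frac{601}{17963} - \left(\left(m + 6841\right) + 13925\right) = - \frac{601}{17963} - \left(\left(10537 + 6841\right) + 13925\right) = \left(-601\right) \frac{1}{17963} - \left(17378 + 13925\right) = - \frac{601}{17963} - 31303 = - \frac{562296390}{17963}$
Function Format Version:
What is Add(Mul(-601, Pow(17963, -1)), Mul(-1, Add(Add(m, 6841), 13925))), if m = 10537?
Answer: Rational(-562296390, 17963) ≈ -31303.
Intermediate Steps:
Add(Mul(-601, Pow(17963, -1)), Mul(-1, Add(Add(m, 6841), 13925))) = Add(Mul(-601, Pow(17963, -1)), Mul(-1, Add(Add(10537, 6841), 13925))) = Add(Mul(-601, Rational(1, 17963)), Mul(-1, Add(17378, 13925))) = Add(Rational(-601, 17963), Mul(-1, 31303)) = Add(Rational(-601, 17963), -31303) = Rational(-562296390, 17963)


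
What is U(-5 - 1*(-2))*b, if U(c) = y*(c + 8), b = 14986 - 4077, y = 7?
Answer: 381815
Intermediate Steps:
b = 10909
U(c) = 56 + 7*c (U(c) = 7*(c + 8) = 7*(8 + c) = 56 + 7*c)
U(-5 - 1*(-2))*b = (56 + 7*(-5 - 1*(-2)))*10909 = (56 + 7*(-5 + 2))*10909 = (56 + 7*(-3))*10909 = (56 - 21)*10909 = 35*10909 = 381815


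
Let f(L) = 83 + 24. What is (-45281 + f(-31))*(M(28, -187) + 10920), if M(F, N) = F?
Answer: -494564952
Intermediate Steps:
f(L) = 107
(-45281 + f(-31))*(M(28, -187) + 10920) = (-45281 + 107)*(28 + 10920) = -45174*10948 = -494564952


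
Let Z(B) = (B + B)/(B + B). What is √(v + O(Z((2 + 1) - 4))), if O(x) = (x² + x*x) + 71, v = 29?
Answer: √102 ≈ 10.100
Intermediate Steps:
Z(B) = 1 (Z(B) = (2*B)/((2*B)) = (2*B)*(1/(2*B)) = 1)
O(x) = 71 + 2*x² (O(x) = (x² + x²) + 71 = 2*x² + 71 = 71 + 2*x²)
√(v + O(Z((2 + 1) - 4))) = √(29 + (71 + 2*1²)) = √(29 + (71 + 2*1)) = √(29 + (71 + 2)) = √(29 + 73) = √102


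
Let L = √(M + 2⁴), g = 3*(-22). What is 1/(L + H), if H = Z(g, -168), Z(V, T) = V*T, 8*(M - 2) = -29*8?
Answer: 1008/11176705 - I*√11/122943755 ≈ 9.0188e-5 - 2.6977e-8*I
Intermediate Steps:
M = -27 (M = 2 + (-29*8)/8 = 2 + (⅛)*(-232) = 2 - 29 = -27)
g = -66
L = I*√11 (L = √(-27 + 2⁴) = √(-27 + 16) = √(-11) = I*√11 ≈ 3.3166*I)
Z(V, T) = T*V
H = 11088 (H = -168*(-66) = 11088)
1/(L + H) = 1/(I*√11 + 11088) = 1/(11088 + I*√11)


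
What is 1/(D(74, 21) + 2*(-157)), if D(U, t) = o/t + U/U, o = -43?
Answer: -21/6616 ≈ -0.0031741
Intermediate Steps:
D(U, t) = 1 - 43/t (D(U, t) = -43/t + U/U = -43/t + 1 = 1 - 43/t)
1/(D(74, 21) + 2*(-157)) = 1/((-43 + 21)/21 + 2*(-157)) = 1/((1/21)*(-22) - 314) = 1/(-22/21 - 314) = 1/(-6616/21) = -21/6616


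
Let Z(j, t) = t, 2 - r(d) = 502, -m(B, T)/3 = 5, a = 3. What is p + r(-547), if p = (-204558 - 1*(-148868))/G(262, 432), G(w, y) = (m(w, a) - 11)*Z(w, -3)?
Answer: -47345/39 ≈ -1214.0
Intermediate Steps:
m(B, T) = -15 (m(B, T) = -3*5 = -15)
r(d) = -500 (r(d) = 2 - 1*502 = 2 - 502 = -500)
G(w, y) = 78 (G(w, y) = (-15 - 11)*(-3) = -26*(-3) = 78)
p = -27845/39 (p = (-204558 - 1*(-148868))/78 = (-204558 + 148868)*(1/78) = -55690*1/78 = -27845/39 ≈ -713.97)
p + r(-547) = -27845/39 - 500 = -47345/39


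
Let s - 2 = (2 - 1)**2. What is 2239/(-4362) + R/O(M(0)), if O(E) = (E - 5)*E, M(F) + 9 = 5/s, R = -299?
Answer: -3390172/887667 ≈ -3.8192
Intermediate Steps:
s = 3 (s = 2 + (2 - 1)**2 = 2 + 1**2 = 2 + 1 = 3)
M(F) = -22/3 (M(F) = -9 + 5/3 = -22/3)
O(E) = E*(-5 + E) (O(E) = (-5 + E)*E = E*(-5 + E))
2239/(-4362) + R/O(M(0)) = 2239/(-4362) - 299*(-3/(22*(-5 - 22/3))) = 2239*(-1/4362) - 299/((-22/3*(-37/3))) = -2239/4362 - 299/814/9 = -2239/4362 - 299*9/814 = -2239/4362 - 2691/814 = -3390172/887667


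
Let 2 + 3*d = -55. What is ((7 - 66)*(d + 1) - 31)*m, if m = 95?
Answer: 97945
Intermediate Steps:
d = -19 (d = -2/3 + (1/3)*(-55) = -2/3 - 55/3 = -19)
((7 - 66)*(d + 1) - 31)*m = ((7 - 66)*(-19 + 1) - 31)*95 = (-59*(-18) - 31)*95 = (1062 - 31)*95 = 1031*95 = 97945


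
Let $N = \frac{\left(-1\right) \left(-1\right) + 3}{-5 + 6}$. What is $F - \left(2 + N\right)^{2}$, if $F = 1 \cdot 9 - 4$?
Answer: $-31$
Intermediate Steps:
$N = 4$ ($N = \frac{1 + 3}{1} = 4 \cdot 1 = 4$)
$F = 5$ ($F = 9 - 4 = 5$)
$F - \left(2 + N\right)^{2} = 5 - \left(2 + 4\right)^{2} = 5 - 6^{2} = 5 - 36 = -31$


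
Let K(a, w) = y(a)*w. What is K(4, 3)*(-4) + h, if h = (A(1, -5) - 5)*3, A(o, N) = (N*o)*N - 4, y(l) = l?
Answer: 0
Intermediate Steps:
A(o, N) = -4 + o*N**2 (A(o, N) = o*N**2 - 4 = -4 + o*N**2)
K(a, w) = a*w
h = 48 (h = ((-4 + 1*(-5)**2) - 5)*3 = ((-4 + 1*25) - 5)*3 = ((-4 + 25) - 5)*3 = (21 - 5)*3 = 16*3 = 48)
K(4, 3)*(-4) + h = (4*3)*(-4) + 48 = 12*(-4) + 48 = -48 + 48 = 0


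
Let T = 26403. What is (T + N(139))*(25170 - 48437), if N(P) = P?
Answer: -617552714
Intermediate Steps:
(T + N(139))*(25170 - 48437) = (26403 + 139)*(25170 - 48437) = 26542*(-23267) = -617552714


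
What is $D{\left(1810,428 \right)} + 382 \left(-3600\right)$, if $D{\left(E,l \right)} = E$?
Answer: $-1373390$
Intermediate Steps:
$D{\left(1810,428 \right)} + 382 \left(-3600\right) = 1810 + 382 \left(-3600\right) = 1810 - 1375200 = -1373390$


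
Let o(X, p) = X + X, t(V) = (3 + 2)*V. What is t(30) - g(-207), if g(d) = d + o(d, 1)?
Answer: 771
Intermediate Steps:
t(V) = 5*V
o(X, p) = 2*X
g(d) = 3*d (g(d) = d + 2*d = 3*d)
t(30) - g(-207) = 5*30 - 3*(-207) = 150 - 1*(-621) = 150 + 621 = 771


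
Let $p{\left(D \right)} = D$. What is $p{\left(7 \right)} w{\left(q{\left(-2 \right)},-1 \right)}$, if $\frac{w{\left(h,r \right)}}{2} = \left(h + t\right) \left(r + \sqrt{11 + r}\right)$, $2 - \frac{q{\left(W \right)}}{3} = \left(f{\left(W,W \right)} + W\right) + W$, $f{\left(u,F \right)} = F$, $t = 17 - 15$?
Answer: $-364 + 364 \sqrt{10} \approx 787.07$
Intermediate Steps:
$t = 2$
$q{\left(W \right)} = 6 - 9 W$ ($q{\left(W \right)} = 6 - 3 \left(\left(W + W\right) + W\right) = 6 - 3 \left(2 W + W\right) = 6 - 3 \cdot 3 W = 6 - 9 W$)
$w{\left(h,r \right)} = 2 \left(2 + h\right) \left(r + \sqrt{11 + r}\right)$ ($w{\left(h,r \right)} = 2 \left(h + 2\right) \left(r + \sqrt{11 + r}\right) = 2 \left(2 + h\right) \left(r + \sqrt{11 + r}\right)$)
$p{\left(7 \right)} w{\left(q{\left(-2 \right)},-1 \right)} = 7 \left(4 \left(-1\right) + 4 \sqrt{11 - 1} + 2 \left(6 - -18\right) \left(-1\right) + 2 \left(6 - -18\right) \sqrt{11 - 1}\right) = 7 \left(-4 + 4 \sqrt{10} + 2 \left(6 + 18\right) \left(-1\right) + 2 \left(6 + 18\right) \sqrt{10}\right) = 7 \left(-4 + 4 \sqrt{10} + 2 \cdot 24 \left(-1\right) + 2 \cdot 24 \sqrt{10}\right) = 7 \left(-4 + 4 \sqrt{10} - 48 + 48 \sqrt{10}\right) = 7 \left(-52 + 52 \sqrt{10}\right) = -364 + 364 \sqrt{10}$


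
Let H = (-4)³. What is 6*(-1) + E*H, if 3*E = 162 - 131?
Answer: -2002/3 ≈ -667.33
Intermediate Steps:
H = -64
E = 31/3 (E = (162 - 131)/3 = (⅓)*31 = 31/3 ≈ 10.333)
6*(-1) + E*H = 6*(-1) + (31/3)*(-64) = -6 - 1984/3 = -2002/3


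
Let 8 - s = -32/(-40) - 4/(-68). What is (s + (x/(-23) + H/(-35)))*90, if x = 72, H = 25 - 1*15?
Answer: 917586/2737 ≈ 335.25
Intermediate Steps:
H = 10 (H = 25 - 15 = 10)
s = 607/85 (s = 8 - (-32/(-40) - 4/(-68)) = 8 - (-32*(-1/40) - 4*(-1/68)) = 8 - (⅘ + 1/17) = 8 - 1*73/85 = 8 - 73/85 = 607/85 ≈ 7.1412)
(s + (x/(-23) + H/(-35)))*90 = (607/85 + (72/(-23) + 10/(-35)))*90 = (607/85 + (72*(-1/23) + 10*(-1/35)))*90 = (607/85 + (-72/23 - 2/7))*90 = (607/85 - 550/161)*90 = (50977/13685)*90 = 917586/2737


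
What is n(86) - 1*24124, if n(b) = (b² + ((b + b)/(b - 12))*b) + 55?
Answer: -609505/37 ≈ -16473.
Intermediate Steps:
n(b) = 55 + b² + 2*b²/(-12 + b) (n(b) = (b² + ((2*b)/(-12 + b))*b) + 55 = (b² + (2*b/(-12 + b))*b) + 55 = (b² + 2*b²/(-12 + b)) + 55 = 55 + b² + 2*b²/(-12 + b))
n(86) - 1*24124 = (-660 + 86³ - 10*86² + 55*86)/(-12 + 86) - 1*24124 = (-660 + 636056 - 10*7396 + 4730)/74 - 24124 = (-660 + 636056 - 73960 + 4730)/74 - 24124 = (1/74)*566166 - 24124 = 283083/37 - 24124 = -609505/37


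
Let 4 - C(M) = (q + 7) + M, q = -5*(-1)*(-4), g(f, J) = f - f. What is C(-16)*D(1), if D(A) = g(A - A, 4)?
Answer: 0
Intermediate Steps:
g(f, J) = 0
q = -20 (q = 5*(-4) = -20)
D(A) = 0
C(M) = 17 - M (C(M) = 4 - ((-20 + 7) + M) = 4 - (-13 + M) = 4 + (13 - M) = 17 - M)
C(-16)*D(1) = (17 - 1*(-16))*0 = (17 + 16)*0 = 33*0 = 0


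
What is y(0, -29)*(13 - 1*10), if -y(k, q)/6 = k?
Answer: 0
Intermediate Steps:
y(k, q) = -6*k
y(0, -29)*(13 - 1*10) = (-6*0)*(13 - 1*10) = 0*(13 - 10) = 0*3 = 0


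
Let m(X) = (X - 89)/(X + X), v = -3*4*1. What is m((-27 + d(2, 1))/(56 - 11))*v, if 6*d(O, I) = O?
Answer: -7257/8 ≈ -907.13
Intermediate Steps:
d(O, I) = O/6
v = -12 (v = -12*1 = -12)
m(X) = (-89 + X)/(2*X) (m(X) = (-89 + X)/((2*X)) = (-89 + X)*(1/(2*X)) = (-89 + X)/(2*X))
m((-27 + d(2, 1))/(56 - 11))*v = ((-89 + (-27 + (1/6)*2)/(56 - 11))/(2*(((-27 + (1/6)*2)/(56 - 11)))))*(-12) = ((-89 + (-27 + 1/3)/45)/(2*(((-27 + 1/3)/45))))*(-12) = ((-89 - 80/3*1/45)/(2*((-80/3*1/45))))*(-12) = ((-89 - 16/27)/(2*(-16/27)))*(-12) = ((1/2)*(-27/16)*(-2419/27))*(-12) = (2419/32)*(-12) = -7257/8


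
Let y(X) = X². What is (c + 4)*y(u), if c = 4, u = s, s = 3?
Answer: 72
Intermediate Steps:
u = 3
(c + 4)*y(u) = (4 + 4)*3² = 8*9 = 72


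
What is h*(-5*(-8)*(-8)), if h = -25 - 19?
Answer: 14080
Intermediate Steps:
h = -44
h*(-5*(-8)*(-8)) = -44*(-5*(-8))*(-8) = -1760*(-8) = -44*(-320) = 14080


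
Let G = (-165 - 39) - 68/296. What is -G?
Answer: 15113/74 ≈ 204.23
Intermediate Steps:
G = -15113/74 (G = -204 - 68*1/296 = -204 - 17/74 = -15113/74 ≈ -204.23)
-G = -1*(-15113/74) = 15113/74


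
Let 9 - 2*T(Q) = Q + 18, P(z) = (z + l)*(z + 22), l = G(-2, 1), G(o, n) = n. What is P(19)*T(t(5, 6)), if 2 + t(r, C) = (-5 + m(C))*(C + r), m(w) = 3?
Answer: 6150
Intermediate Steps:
l = 1
P(z) = (1 + z)*(22 + z) (P(z) = (z + 1)*(z + 22) = (1 + z)*(22 + z))
t(r, C) = -2 - 2*C - 2*r (t(r, C) = -2 + (-5 + 3)*(C + r) = -2 - 2*(C + r) = -2 + (-2*C - 2*r) = -2 - 2*C - 2*r)
T(Q) = -9/2 - Q/2 (T(Q) = 9/2 - (Q + 18)/2 = 9/2 - (18 + Q)/2 = 9/2 + (-9 - Q/2) = -9/2 - Q/2)
P(19)*T(t(5, 6)) = (22 + 19² + 23*19)*(-9/2 - (-2 - 2*6 - 2*5)/2) = (22 + 361 + 437)*(-9/2 - (-2 - 12 - 10)/2) = 820*(-9/2 - ½*(-24)) = 820*(-9/2 + 12) = 820*(15/2) = 6150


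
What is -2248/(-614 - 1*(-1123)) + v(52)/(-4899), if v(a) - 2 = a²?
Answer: -4130102/831197 ≈ -4.9689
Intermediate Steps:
v(a) = 2 + a²
-2248/(-614 - 1*(-1123)) + v(52)/(-4899) = -2248/(-614 - 1*(-1123)) + (2 + 52²)/(-4899) = -2248/(-614 + 1123) + (2 + 2704)*(-1/4899) = -2248/509 + 2706*(-1/4899) = -2248*1/509 - 902/1633 = -2248/509 - 902/1633 = -4130102/831197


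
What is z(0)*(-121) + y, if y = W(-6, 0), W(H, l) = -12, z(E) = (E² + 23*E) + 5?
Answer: -617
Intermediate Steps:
z(E) = 5 + E² + 23*E
y = -12
z(0)*(-121) + y = (5 + 0² + 23*0)*(-121) - 12 = (5 + 0 + 0)*(-121) - 12 = 5*(-121) - 12 = -605 - 12 = -617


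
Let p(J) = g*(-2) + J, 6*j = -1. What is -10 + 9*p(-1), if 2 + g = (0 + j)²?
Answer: 33/2 ≈ 16.500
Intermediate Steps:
j = -⅙ (j = (⅙)*(-1) = -⅙ ≈ -0.16667)
g = -71/36 (g = -2 + (0 - ⅙)² = -2 + (-⅙)² = -2 + 1/36 = -71/36 ≈ -1.9722)
p(J) = 71/18 + J (p(J) = -71/36*(-2) + J = 71/18 + J)
-10 + 9*p(-1) = -10 + 9*(71/18 - 1) = -10 + 9*(53/18) = -10 + 53/2 = 33/2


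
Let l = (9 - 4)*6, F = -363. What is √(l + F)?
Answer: 3*I*√37 ≈ 18.248*I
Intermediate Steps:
l = 30 (l = 5*6 = 30)
√(l + F) = √(30 - 363) = √(-333) = 3*I*√37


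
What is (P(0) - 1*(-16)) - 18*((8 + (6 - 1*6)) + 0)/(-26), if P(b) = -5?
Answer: 215/13 ≈ 16.538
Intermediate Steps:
(P(0) - 1*(-16)) - 18*((8 + (6 - 1*6)) + 0)/(-26) = (-5 - 1*(-16)) - 18*((8 + (6 - 1*6)) + 0)/(-26) = (-5 + 16) - 18*((8 + (6 - 6)) + 0)*(-1)/26 = 11 - 18*((8 + 0) + 0)*(-1)/26 = 11 - 18*(8 + 0)*(-1)/26 = 11 - 144*(-1)/26 = 11 - 18*(-4/13) = 11 + 72/13 = 215/13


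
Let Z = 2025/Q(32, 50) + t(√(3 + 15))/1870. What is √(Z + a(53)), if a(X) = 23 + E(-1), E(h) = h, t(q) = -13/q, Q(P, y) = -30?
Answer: √(-1431980550 - 36465*√2)/5610 ≈ 6.7455*I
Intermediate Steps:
Z = -135/2 - 13*√2/11220 (Z = 2025/(-30) - 13/√(3 + 15)/1870 = 2025*(-1/30) - 13*√2/6*(1/1870) = -135/2 - 13*√2/6*(1/1870) = -135/2 - 13*√2/11220 ≈ -67.502)
a(X) = 22 (a(X) = 23 - 1 = 22)
√(Z + a(53)) = √((-135/2 - 13*√2/11220) + 22) = √(-91/2 - 13*√2/11220)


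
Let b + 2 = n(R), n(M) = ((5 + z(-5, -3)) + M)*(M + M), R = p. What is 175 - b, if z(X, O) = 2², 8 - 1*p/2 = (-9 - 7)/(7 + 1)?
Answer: -983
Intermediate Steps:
p = 20 (p = 16 - 2*(-9 - 7)/(7 + 1) = 16 - (-32)/8 = 16 - 2*(-2) = 16 + 4 = 20)
z(X, O) = 4
R = 20
n(M) = 2*M*(9 + M) (n(M) = ((5 + 4) + M)*(M + M) = (9 + M)*(2*M) = 2*M*(9 + M))
b = 1158 (b = -2 + 2*20*(9 + 20) = -2 + 2*20*29 = -2 + 1160 = 1158)
175 - b = 175 - 1*1158 = 175 - 1158 = -983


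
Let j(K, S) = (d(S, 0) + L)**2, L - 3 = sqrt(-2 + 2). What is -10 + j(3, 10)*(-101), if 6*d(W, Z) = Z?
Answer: -919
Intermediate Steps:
d(W, Z) = Z/6
L = 3 (L = 3 + sqrt(-2 + 2) = 3 + sqrt(0) = 3 + 0 = 3)
j(K, S) = 9 (j(K, S) = ((1/6)*0 + 3)**2 = (0 + 3)**2 = 3**2 = 9)
-10 + j(3, 10)*(-101) = -10 + 9*(-101) = -10 - 909 = -919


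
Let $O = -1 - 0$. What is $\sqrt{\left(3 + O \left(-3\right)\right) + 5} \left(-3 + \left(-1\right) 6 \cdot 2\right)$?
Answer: $- 15 \sqrt{11} \approx -49.749$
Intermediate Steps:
$O = -1$ ($O = -1 + 0 = -1$)
$\sqrt{\left(3 + O \left(-3\right)\right) + 5} \left(-3 + \left(-1\right) 6 \cdot 2\right) = \sqrt{\left(3 - -3\right) + 5} \left(-3 + \left(-1\right) 6 \cdot 2\right) = \sqrt{\left(3 + 3\right) + 5} \left(-3 - 12\right) = \sqrt{6 + 5} \left(-3 - 12\right) = \sqrt{11} \left(-15\right) = - 15 \sqrt{11}$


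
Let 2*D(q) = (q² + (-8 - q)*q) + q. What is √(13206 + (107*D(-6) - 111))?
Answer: √15342 ≈ 123.86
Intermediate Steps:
D(q) = q/2 + q²/2 + q*(-8 - q)/2 (D(q) = ((q² + (-8 - q)*q) + q)/2 = ((q² + q*(-8 - q)) + q)/2 = (q + q² + q*(-8 - q))/2 = q/2 + q²/2 + q*(-8 - q)/2)
√(13206 + (107*D(-6) - 111)) = √(13206 + (107*(-7/2*(-6)) - 111)) = √(13206 + (107*21 - 111)) = √(13206 + (2247 - 111)) = √(13206 + 2136) = √15342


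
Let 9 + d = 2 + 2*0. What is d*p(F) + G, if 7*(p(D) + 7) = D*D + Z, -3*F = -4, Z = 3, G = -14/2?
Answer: 335/9 ≈ 37.222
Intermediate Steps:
G = -7 (G = -14*½ = -7)
F = 4/3 (F = -⅓*(-4) = 4/3 ≈ 1.3333)
p(D) = -46/7 + D²/7 (p(D) = -7 + (D*D + 3)/7 = -7 + (D² + 3)/7 = -7 + (3 + D²)/7 = -7 + (3/7 + D²/7) = -46/7 + D²/7)
d = -7 (d = -9 + (2 + 2*0) = -9 + (2 + 0) = -9 + 2 = -7)
d*p(F) + G = -7*(-46/7 + (4/3)²/7) - 7 = -7*(-46/7 + (⅐)*(16/9)) - 7 = -7*(-46/7 + 16/63) - 7 = -7*(-398/63) - 7 = 398/9 - 7 = 335/9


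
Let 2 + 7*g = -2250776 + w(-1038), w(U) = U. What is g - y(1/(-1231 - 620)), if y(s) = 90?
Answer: -321778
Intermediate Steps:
g = -321688 (g = -2/7 + (-2250776 - 1038)/7 = -2/7 + (1/7)*(-2251814) = -2/7 - 2251814/7 = -321688)
g - y(1/(-1231 - 620)) = -321688 - 1*90 = -321688 - 90 = -321778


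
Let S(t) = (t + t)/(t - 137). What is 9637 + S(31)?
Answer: 510730/53 ≈ 9636.4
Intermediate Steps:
S(t) = 2*t/(-137 + t) (S(t) = (2*t)/(-137 + t) = 2*t/(-137 + t))
9637 + S(31) = 9637 + 2*31/(-137 + 31) = 9637 + 2*31/(-106) = 9637 + 2*31*(-1/106) = 9637 - 31/53 = 510730/53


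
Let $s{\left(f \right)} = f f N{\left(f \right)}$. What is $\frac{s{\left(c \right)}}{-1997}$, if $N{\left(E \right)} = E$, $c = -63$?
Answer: $\frac{250047}{1997} \approx 125.21$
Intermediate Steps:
$s{\left(f \right)} = f^{3}$ ($s{\left(f \right)} = f f f = f^{2} f = f^{3}$)
$\frac{s{\left(c \right)}}{-1997} = \frac{\left(-63\right)^{3}}{-1997} = \left(-250047\right) \left(- \frac{1}{1997}\right) = \frac{250047}{1997}$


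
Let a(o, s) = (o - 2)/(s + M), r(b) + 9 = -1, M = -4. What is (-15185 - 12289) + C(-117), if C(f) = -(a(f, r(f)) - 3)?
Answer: -54959/2 ≈ -27480.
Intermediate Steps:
r(b) = -10 (r(b) = -9 - 1 = -10)
a(o, s) = (-2 + o)/(-4 + s) (a(o, s) = (o - 2)/(s - 4) = (-2 + o)/(-4 + s))
C(f) = 20/7 + f/14 (C(f) = -((-2 + f)/(-4 - 10) - 3) = -((-2 + f)/(-14) - 3) = -(-(-2 + f)/14 - 3) = -((1/7 - f/14) - 3) = -(-20/7 - f/14) = 20/7 + f/14)
(-15185 - 12289) + C(-117) = (-15185 - 12289) + (20/7 + (1/14)*(-117)) = -27474 + (20/7 - 117/14) = -27474 - 11/2 = -54959/2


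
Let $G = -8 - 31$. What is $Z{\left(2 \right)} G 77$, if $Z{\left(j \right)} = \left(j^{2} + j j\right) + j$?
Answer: $-30030$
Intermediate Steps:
$Z{\left(j \right)} = j + 2 j^{2}$ ($Z{\left(j \right)} = \left(j^{2} + j^{2}\right) + j = 2 j^{2} + j = j + 2 j^{2}$)
$G = -39$ ($G = -8 - 31 = -39$)
$Z{\left(2 \right)} G 77 = 2 \left(1 + 2 \cdot 2\right) \left(-39\right) 77 = 2 \left(1 + 4\right) \left(-39\right) 77 = 2 \cdot 5 \left(-39\right) 77 = 10 \left(-39\right) 77 = \left(-390\right) 77 = -30030$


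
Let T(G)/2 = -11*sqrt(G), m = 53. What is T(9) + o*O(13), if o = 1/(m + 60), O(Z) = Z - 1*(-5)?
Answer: -7440/113 ≈ -65.841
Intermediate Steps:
T(G) = -22*sqrt(G) (T(G) = 2*(-11*sqrt(G)) = -22*sqrt(G))
O(Z) = 5 + Z (O(Z) = Z + 5 = 5 + Z)
o = 1/113 (o = 1/(53 + 60) = 1/113 ≈ 0.0088496)
T(9) + o*O(13) = -22*sqrt(9) + (5 + 13)/113 = -22*3 + (1/113)*18 = -66 + 18/113 = -7440/113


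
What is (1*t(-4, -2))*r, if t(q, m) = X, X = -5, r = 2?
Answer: -10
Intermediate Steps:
t(q, m) = -5
(1*t(-4, -2))*r = (1*(-5))*2 = -5*2 = -10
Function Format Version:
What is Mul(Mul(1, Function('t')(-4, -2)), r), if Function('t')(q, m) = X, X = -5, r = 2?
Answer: -10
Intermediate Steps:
Function('t')(q, m) = -5
Mul(Mul(1, Function('t')(-4, -2)), r) = Mul(Mul(1, -5), 2) = Mul(-5, 2) = -10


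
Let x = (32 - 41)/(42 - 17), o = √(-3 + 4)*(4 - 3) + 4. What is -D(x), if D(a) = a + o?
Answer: -116/25 ≈ -4.6400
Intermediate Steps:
o = 5 (o = √1*1 + 4 = 1*1 + 4 = 1 + 4 = 5)
x = -9/25 ≈ -0.36000
D(a) = 5 + a (D(a) = a + 5 = 5 + a)
-D(x) = -(5 - 9/25) = -1*116/25 = -116/25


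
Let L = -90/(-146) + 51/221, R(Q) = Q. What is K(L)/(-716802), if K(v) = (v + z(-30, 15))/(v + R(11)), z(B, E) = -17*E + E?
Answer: 37826/1343167481 ≈ 2.8162e-5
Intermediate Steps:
L = 804/949 (L = -90*(-1/146) + 51*(1/221) = 45/73 + 3/13 = 804/949 ≈ 0.84721)
z(B, E) = -16*E
K(v) = (-240 + v)/(11 + v) (K(v) = (v - 16*15)/(v + 11) = (v - 240)/(11 + v) = (-240 + v)/(11 + v))
K(L)/(-716802) = ((-240 + 804/949)/(11 + 804/949))/(-716802) = (-226956/949/(11243/949))*(-1/716802) = ((949/11243)*(-226956/949))*(-1/716802) = -226956/11243*(-1/716802) = 37826/1343167481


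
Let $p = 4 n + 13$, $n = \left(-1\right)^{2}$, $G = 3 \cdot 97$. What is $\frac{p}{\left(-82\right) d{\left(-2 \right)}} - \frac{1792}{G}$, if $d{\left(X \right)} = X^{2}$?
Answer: $- \frac{592723}{95448} \approx -6.2099$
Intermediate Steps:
$G = 291$
$n = 1$
$p = 17$ ($p = 4 \cdot 1 + 13 = 4 + 13 = 17$)
$\frac{p}{\left(-82\right) d{\left(-2 \right)}} - \frac{1792}{G} = \frac{17}{\left(-82\right) \left(-2\right)^{2}} - \frac{1792}{291} = \frac{17}{\left(-82\right) 4} - \frac{1792}{291} = \frac{17}{-328} - \frac{1792}{291} = 17 \left(- \frac{1}{328}\right) - \frac{1792}{291} = - \frac{17}{328} - \frac{1792}{291} = - \frac{592723}{95448}$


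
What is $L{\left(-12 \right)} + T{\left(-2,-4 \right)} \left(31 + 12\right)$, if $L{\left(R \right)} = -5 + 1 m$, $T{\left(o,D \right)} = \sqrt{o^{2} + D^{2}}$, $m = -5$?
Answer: $-10 + 86 \sqrt{5} \approx 182.3$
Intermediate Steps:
$T{\left(o,D \right)} = \sqrt{D^{2} + o^{2}}$
$L{\left(R \right)} = -10$ ($L{\left(R \right)} = -5 + 1 \left(-5\right) = -5 - 5 = -10$)
$L{\left(-12 \right)} + T{\left(-2,-4 \right)} \left(31 + 12\right) = -10 + \sqrt{\left(-4\right)^{2} + \left(-2\right)^{2}} \left(31 + 12\right) = -10 + \sqrt{16 + 4} \cdot 43 = -10 + \sqrt{20} \cdot 43 = -10 + 2 \sqrt{5} \cdot 43 = -10 + 86 \sqrt{5}$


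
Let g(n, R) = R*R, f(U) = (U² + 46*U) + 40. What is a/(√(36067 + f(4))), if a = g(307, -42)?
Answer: 1764*√36307/36307 ≈ 9.2577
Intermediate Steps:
f(U) = 40 + U² + 46*U
g(n, R) = R²
a = 1764 (a = (-42)² = 1764)
a/(√(36067 + f(4))) = 1764/(√(36067 + (40 + 4² + 46*4))) = 1764/(√(36067 + (40 + 16 + 184))) = 1764/(√(36067 + 240)) = 1764/(√36307) = 1764*(√36307/36307) = 1764*√36307/36307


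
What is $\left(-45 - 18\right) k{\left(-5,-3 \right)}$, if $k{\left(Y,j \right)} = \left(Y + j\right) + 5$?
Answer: $189$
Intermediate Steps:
$k{\left(Y,j \right)} = 5 + Y + j$
$\left(-45 - 18\right) k{\left(-5,-3 \right)} = \left(-45 - 18\right) \left(5 - 5 - 3\right) = \left(-63\right) \left(-3\right) = 189$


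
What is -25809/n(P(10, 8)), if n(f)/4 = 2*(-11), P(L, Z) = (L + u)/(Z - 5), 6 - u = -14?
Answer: 25809/88 ≈ 293.28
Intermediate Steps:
u = 20 (u = 6 - 1*(-14) = 6 + 14 = 20)
P(L, Z) = (20 + L)/(-5 + Z) (P(L, Z) = (L + 20)/(Z - 5) = (20 + L)/(-5 + Z))
n(f) = -88 (n(f) = 4*(2*(-11)) = 4*(-22) = -88)
-25809/n(P(10, 8)) = -25809/(-88) = -25809*(-1/88) = 25809/88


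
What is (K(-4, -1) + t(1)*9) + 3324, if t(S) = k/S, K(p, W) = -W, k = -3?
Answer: 3298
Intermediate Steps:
t(S) = -3/S
(K(-4, -1) + t(1)*9) + 3324 = (-1*(-1) - 3/1*9) + 3324 = (1 - 3*1*9) + 3324 = (1 - 3*9) + 3324 = (1 - 27) + 3324 = -26 + 3324 = 3298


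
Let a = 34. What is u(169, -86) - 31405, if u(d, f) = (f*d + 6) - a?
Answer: -45967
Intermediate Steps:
u(d, f) = -28 + d*f (u(d, f) = (f*d + 6) - 1*34 = (d*f + 6) - 34 = (6 + d*f) - 34 = -28 + d*f)
u(169, -86) - 31405 = (-28 + 169*(-86)) - 31405 = (-28 - 14534) - 31405 = -14562 - 31405 = -45967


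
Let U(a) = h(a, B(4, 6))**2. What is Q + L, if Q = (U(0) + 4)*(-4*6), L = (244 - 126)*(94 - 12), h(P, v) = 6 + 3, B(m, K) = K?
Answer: 7636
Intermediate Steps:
h(P, v) = 9
U(a) = 81 (U(a) = 9**2 = 81)
L = 9676 (L = 118*82 = 9676)
Q = -2040 (Q = (81 + 4)*(-4*6) = 85*(-24) = -2040)
Q + L = -2040 + 9676 = 7636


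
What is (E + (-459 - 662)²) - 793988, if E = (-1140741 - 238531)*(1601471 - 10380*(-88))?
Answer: -3468745862139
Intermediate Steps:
E = -3468746324792 (E = -1379272*(1601471 + 913440) = -1379272*2514911 = -3468746324792)
(E + (-459 - 662)²) - 793988 = (-3468746324792 + (-459 - 662)²) - 793988 = (-3468746324792 + (-1121)²) - 793988 = (-3468746324792 + 1256641) - 793988 = -3468745068151 - 793988 = -3468745862139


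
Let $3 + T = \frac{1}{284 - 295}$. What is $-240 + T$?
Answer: $- \frac{2674}{11} \approx -243.09$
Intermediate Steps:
$T = - \frac{34}{11}$ ($T = -3 + \frac{1}{284 - 295} = -3 + \frac{1}{-11} = -3 - \frac{1}{11} = - \frac{34}{11} \approx -3.0909$)
$-240 + T = -240 - \frac{34}{11} = - \frac{2674}{11}$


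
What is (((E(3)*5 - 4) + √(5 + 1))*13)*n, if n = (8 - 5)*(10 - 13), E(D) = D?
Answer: -1287 - 117*√6 ≈ -1573.6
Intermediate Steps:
n = -9 (n = 3*(-3) = -9)
(((E(3)*5 - 4) + √(5 + 1))*13)*n = (((3*5 - 4) + √(5 + 1))*13)*(-9) = (((15 - 4) + √6)*13)*(-9) = ((11 + √6)*13)*(-9) = (143 + 13*√6)*(-9) = -1287 - 117*√6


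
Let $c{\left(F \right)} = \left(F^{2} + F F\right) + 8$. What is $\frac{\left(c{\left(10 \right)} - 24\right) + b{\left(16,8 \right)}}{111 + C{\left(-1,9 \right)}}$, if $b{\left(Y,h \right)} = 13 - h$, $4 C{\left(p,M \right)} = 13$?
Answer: $\frac{756}{457} \approx 1.6543$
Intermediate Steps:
$C{\left(p,M \right)} = \frac{13}{4}$ ($C{\left(p,M \right)} = \frac{1}{4} \cdot 13 = \frac{13}{4}$)
$c{\left(F \right)} = 8 + 2 F^{2}$ ($c{\left(F \right)} = \left(F^{2} + F^{2}\right) + 8 = 2 F^{2} + 8 = 8 + 2 F^{2}$)
$\frac{\left(c{\left(10 \right)} - 24\right) + b{\left(16,8 \right)}}{111 + C{\left(-1,9 \right)}} = \frac{\left(\left(8 + 2 \cdot 10^{2}\right) - 24\right) + \left(13 - 8\right)}{111 + \frac{13}{4}} = \frac{\left(\left(8 + 2 \cdot 100\right) - 24\right) + \left(13 - 8\right)}{\frac{457}{4}} = \left(\left(\left(8 + 200\right) - 24\right) + 5\right) \frac{4}{457} = \left(\left(208 - 24\right) + 5\right) \frac{4}{457} = \left(184 + 5\right) \frac{4}{457} = 189 \cdot \frac{4}{457} = \frac{756}{457}$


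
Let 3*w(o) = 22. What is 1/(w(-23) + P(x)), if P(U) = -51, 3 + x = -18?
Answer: -3/131 ≈ -0.022901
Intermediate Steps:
x = -21 (x = -3 - 18 = -21)
w(o) = 22/3 (w(o) = (⅓)*22 = 22/3)
1/(w(-23) + P(x)) = 1/(22/3 - 51) = 1/(-131/3) = -3/131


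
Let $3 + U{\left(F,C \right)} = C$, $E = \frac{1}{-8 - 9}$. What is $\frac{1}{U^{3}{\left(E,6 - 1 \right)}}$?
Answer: $\frac{1}{8} \approx 0.125$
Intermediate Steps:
$E = - \frac{1}{17}$ ($E = \frac{1}{-17} = - \frac{1}{17} \approx -0.058824$)
$U{\left(F,C \right)} = -3 + C$
$\frac{1}{U^{3}{\left(E,6 - 1 \right)}} = \frac{1}{\left(-3 + \left(6 - 1\right)\right)^{3}} = \frac{1}{\left(-3 + 5\right)^{3}} = \frac{1}{2^{3}} = \frac{1}{8}$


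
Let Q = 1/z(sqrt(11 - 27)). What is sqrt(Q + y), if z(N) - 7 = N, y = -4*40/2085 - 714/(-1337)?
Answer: sqrt(15142673615745 - 1649347598340*I)/5177055 ≈ 0.75277 - 0.040875*I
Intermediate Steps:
y = 36422/79647 (y = -160*1/2085 - 714*(-1/1337) = -32/417 + 102/191 = 36422/79647 ≈ 0.45729)
z(N) = 7 + N
Q = (7 - 4*I)/65 (Q = 1/(7 + sqrt(11 - 27)) = 1/(7 + sqrt(-16)) = 1/(7 + 4*I) = (7 - 4*I)/65 ≈ 0.10769 - 0.061538*I)
sqrt(Q + y) = sqrt((7/65 - 4*I/65) + 36422/79647) = sqrt(2924959/5177055 - 4*I/65)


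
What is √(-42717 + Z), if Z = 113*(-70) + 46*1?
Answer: I*√50581 ≈ 224.9*I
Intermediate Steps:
Z = -7864 (Z = -7910 + 46 = -7864)
√(-42717 + Z) = √(-42717 - 7864) = √(-50581) = I*√50581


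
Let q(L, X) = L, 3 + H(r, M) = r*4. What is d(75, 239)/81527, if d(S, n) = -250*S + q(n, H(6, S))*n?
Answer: 38371/81527 ≈ 0.47065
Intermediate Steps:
H(r, M) = -3 + 4*r (H(r, M) = -3 + r*4 = -3 + 4*r)
d(S, n) = n**2 - 250*S (d(S, n) = -250*S + n*n = -250*S + n**2 = n**2 - 250*S)
d(75, 239)/81527 = (239**2 - 250*75)/81527 = (57121 - 18750)*(1/81527) = 38371*(1/81527) = 38371/81527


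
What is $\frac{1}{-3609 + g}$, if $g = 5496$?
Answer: $\frac{1}{1887} \approx 0.00052994$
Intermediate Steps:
$\frac{1}{-3609 + g} = \frac{1}{-3609 + 5496} = \frac{1}{1887}$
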